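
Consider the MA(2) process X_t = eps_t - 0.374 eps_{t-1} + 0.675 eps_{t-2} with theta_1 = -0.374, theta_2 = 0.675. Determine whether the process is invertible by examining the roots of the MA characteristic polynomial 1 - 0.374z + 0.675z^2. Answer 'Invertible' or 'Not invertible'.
\text{Invertible}

The MA(q) characteristic polynomial is P(z) = 1 - 0.374z + 0.675z^2.
Invertibility requires all roots to lie outside the unit circle, i.e. |z| > 1 for every root.
Set 1 + (-0.374) z + (0.675) z^2 = 0, i.e. a z^2 + b z + c = 0 with a = 0.675, b = -0.374, c = 1.
Discriminant D = b^2 - 4ac = (-0.374)^2 - 4*(0.675)*1 = 0.139876 - (2.7) = -2.560124.
D < 0, so the roots are the complex-conjugate pair z = (-b +/- i sqrt(-D)) / (2a) = 0.277 +/- 1.1852i.
For a conjugate pair |z|^2 = z * conj(z) = (product of roots) = c/a = 1/(0.675) = 1.481481, so |z| = sqrt(1.481481) = 1.2172 for both roots.
Moduli of all roots: 1.2172, 1.2172.
All moduli strictly greater than 1? Yes.
Verdict: Invertible.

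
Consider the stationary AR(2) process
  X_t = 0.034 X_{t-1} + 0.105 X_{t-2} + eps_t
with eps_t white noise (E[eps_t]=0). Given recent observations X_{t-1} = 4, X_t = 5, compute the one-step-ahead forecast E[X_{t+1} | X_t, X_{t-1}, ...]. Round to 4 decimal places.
E[X_{t+1} \mid \mathcal F_t] = 0.5900

For an AR(p) model X_t = c + sum_i phi_i X_{t-i} + eps_t, the
one-step-ahead conditional mean is
  E[X_{t+1} | X_t, ...] = c + sum_i phi_i X_{t+1-i}.
Substitute known values:
  E[X_{t+1} | ...] = (0.034) * (5) + (0.105) * (4)
                   = 0.5900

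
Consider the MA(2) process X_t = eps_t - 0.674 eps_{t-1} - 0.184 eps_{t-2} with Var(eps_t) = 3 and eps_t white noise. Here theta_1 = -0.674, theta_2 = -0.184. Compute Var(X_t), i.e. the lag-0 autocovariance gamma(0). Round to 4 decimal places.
\gamma(0) = 4.4644

For an MA(q) process X_t = eps_t + sum_i theta_i eps_{t-i} with
Var(eps_t) = sigma^2, the variance is
  gamma(0) = sigma^2 * (1 + sum_i theta_i^2).
  sum_i theta_i^2 = (-0.674)^2 + (-0.184)^2 = 0.454276 + 0.033856 = 0.488132.
  gamma(0) = 3 * (1 + 0.488132) = 3 * 1.488132 = 4.464396, which rounds to 4.4644.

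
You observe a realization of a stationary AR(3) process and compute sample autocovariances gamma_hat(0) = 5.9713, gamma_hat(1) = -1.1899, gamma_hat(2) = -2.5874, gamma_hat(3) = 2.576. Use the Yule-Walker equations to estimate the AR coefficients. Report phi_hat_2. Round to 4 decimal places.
\hat\phi_{2} = -0.4090

The Yule-Walker equations for an AR(p) process read, in matrix form,
  Gamma_p phi = r_p,   with   (Gamma_p)_{ij} = gamma(|i - j|),
                       (r_p)_i = gamma(i),   i,j = 1..p.
Substitute the sample gammas (Toeplitz matrix and right-hand side of size 3):
  Gamma_p = [[5.9713, -1.1899, -2.5874], [-1.1899, 5.9713, -1.1899], [-2.5874, -1.1899, 5.9713]]
  r_p     = [-1.1899, -2.5874, 2.576]
Written out (R1..R3):
  (R1) 5.9713 phi_1 - 1.1899 phi_2 - 2.5874 phi_3 = -1.1899
  (R2) -1.1899 phi_1 + 5.9713 phi_2 - 1.1899 phi_3 = -2.5874
  (R3) -2.5874 phi_1 - 1.1899 phi_2 + 5.9713 phi_3 = 2.576
Gaussian elimination:
  R2 <- R2 - (-1.1899/5.9713) R1 = R2 - (-0.19927) R1:  5.734189 phi_2 - 1.705491 phi_3 = -2.824511
  R3 <- R3 - (-2.5874/5.9713) R1 = R3 - (-0.433306) R1:  -1.705491 phi_2 + 4.850164 phi_3 = 2.060409
  R3 <- R3 - (-1.705491/5.734189) R2 = R3 - (-0.297425) R2:  4.342909 phi_3 = 1.220329
Back-substitution:
  phi_hat_3 = 1.220329 / 4.342909 = 0.280994
  phi_hat_2 = (-2.824511 - (-1.705491)(0.280994)) / 5.734189 = -0.408999
  phi_hat_1 = (-1.1899 - (-1.1899)(-0.408999) - (-2.5874)(0.280994)) / 5.9713 = -0.159015
So phi_hat = [-0.1590, -0.4090, 0.2810].
Therefore phi_hat_2 = -0.4090.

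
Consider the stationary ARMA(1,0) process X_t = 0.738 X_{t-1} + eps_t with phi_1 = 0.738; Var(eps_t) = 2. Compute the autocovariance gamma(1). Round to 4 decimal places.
\gamma(1) = 3.2414

Multiply the model equation by X_{t-k} and take expectations. With theta_0 = psi_0 = 1 and psi_j the MA(infinity) weights, this gives
  gamma(k) - sum_i phi_i gamma(k-i) = c_k,
  c_k = sigma^2 * sum_{j=k..q} theta_j psi_{j-k}   (c_k = 0 for k > q),
using gamma(-m) = gamma(m).
Pure AR (q = 0): c_0 = sigma^2 = 2, c_k = 0 for k >= 1.
Equations for k = 0 and k = 1 (AR order 1):
  gamma(0) = phi_1 gamma(1) + c_0
  gamma(1) = phi_1 gamma(0) + c_1
Substituting the second into the first: gamma(0) (1 - phi_1^2) = c_0 + phi_1 c_1, so
  gamma(0) = c_0 / (1 - phi_1^2) = 2 / (1 - (0.738)^2) = 2 / 0.455356 = 4.392168.
  gamma(1) = phi_1 gamma(0) = (0.738)(4.392168) = 3.24142.
Therefore gamma(1) = 3.2414 (to 4 decimal places).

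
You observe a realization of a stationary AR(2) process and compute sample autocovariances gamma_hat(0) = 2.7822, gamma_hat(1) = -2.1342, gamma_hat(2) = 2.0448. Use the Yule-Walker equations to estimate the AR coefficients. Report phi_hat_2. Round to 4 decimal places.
\hat\phi_{2} = 0.3560

The Yule-Walker equations for an AR(p) process read, in matrix form,
  Gamma_p phi = r_p,   with   (Gamma_p)_{ij} = gamma(|i - j|),
                       (r_p)_i = gamma(i),   i,j = 1..p.
Substitute the sample gammas (Toeplitz matrix and right-hand side of size 2):
  Gamma_p = [[2.7822, -2.1342], [-2.1342, 2.7822]]
  r_p     = [-2.1342, 2.0448]
Written out:
  2.7822 phi_1 - 2.1342 phi_2 = -2.1342
  -2.1342 phi_1 + 2.7822 phi_2 = 2.0448
Solve by Cramer's rule:
  det = gamma(0)^2 - gamma(1)^2 = (2.7822)^2 - (-2.1342)^2 = 7.74063684 - 4.55480964 = 3.1858272
  phi_hat_1 = [gamma(1) gamma(0) - gamma(1) gamma(2)] / det = [(-2.1342)(2.7822) - (-2.1342)(2.0448)] / 3.1858272 = -1.57375908 / 3.1858272 = -0.494
  phi_hat_2 = [gamma(0) gamma(2) - gamma(1)^2] / det = [(2.7822)(2.0448) - (-2.1342)^2] / 3.1858272 = 1.13423292 / 3.1858272 = 0.356
So phi_hat = [-0.4940, 0.3560].
Therefore phi_hat_2 = 0.3560.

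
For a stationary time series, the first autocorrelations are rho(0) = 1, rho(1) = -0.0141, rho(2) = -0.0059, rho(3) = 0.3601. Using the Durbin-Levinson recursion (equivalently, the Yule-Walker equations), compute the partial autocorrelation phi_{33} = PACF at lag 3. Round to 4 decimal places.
\phi_{33} = 0.3600

The PACF at lag k is phi_{kk}, the last component of the solution
to the Yule-Walker system G_k phi = r_k where
  (G_k)_{ij} = rho(|i - j|), (r_k)_i = rho(i), i,j = 1..k.
Equivalently, Durbin-Levinson gives phi_{kk} iteratively:
  phi_{11} = rho(1)
  phi_{kk} = [rho(k) - sum_{j=1..k-1} phi_{k-1,j} rho(k-j)]
            / [1 - sum_{j=1..k-1} phi_{k-1,j} rho(j)],
  phi_{k,j} = phi_{k-1,j} - phi_{kk} phi_{k-1,k-j},  j = 1..k-1.
Step k = 1:
  phi_11 = rho(1) = -0.0141.
Step k = 2:
  phi_22 = [rho(2) - phi_11 rho(1)] / [1 - phi_11 rho(1)] = [-0.0059 - (-0.0141)(-0.0141)] / [1 - (-0.0141)(-0.0141)]
         = -0.00609881 / 0.99980119 = -0.0061.
  Update: phi_21 = phi_11 - phi_22 phi_11 = -0.0141 - (-0.0061)(-0.0141) = -0.014186.
Step k = 3:
  phi_33 = [rho(3) - phi_21 rho(2) - phi_22 rho(1)] / [1 - phi_21 rho(1) - phi_22 rho(2)]
    numerator   = 0.3601 - (-0.014186)(-0.0059) - (-0.0061)(-0.0141) = 0.35993029
    denominator = 1 - (-0.014186)(-0.0141) - (-0.0061)(-0.0059) = 0.99976399
  phi_33 = 0.35993029 / 0.99976399 = 0.36.
Therefore phi_{33} = 0.3600.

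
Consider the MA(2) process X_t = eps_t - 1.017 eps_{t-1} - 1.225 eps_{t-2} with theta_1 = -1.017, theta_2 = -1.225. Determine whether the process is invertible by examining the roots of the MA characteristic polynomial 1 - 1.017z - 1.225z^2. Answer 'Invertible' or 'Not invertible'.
\text{Not invertible}

The MA(q) characteristic polynomial is P(z) = 1 - 1.017z - 1.225z^2.
Invertibility requires all roots to lie outside the unit circle, i.e. |z| > 1 for every root.
Set 1 + (-1.017) z + (-1.225) z^2 = 0, i.e. a z^2 + b z + c = 0 with a = -1.225, b = -1.017, c = 1.
Discriminant D = b^2 - 4ac = (-1.017)^2 - 4*(-1.225)*1 = 1.034289 - (-4.9) = 5.934289.
D >= 0, so the roots are real: z = (-b +/- sqrt(D)) / (2a) = (1.017 +/- 2.43604) / (-2.45).
  z_1 = (1.017 + 2.43604) / (-2.45) = -1.4094,   |z_1| = 1.4094.
  z_2 = (1.017 - 2.43604) / (-2.45) = 0.5792,   |z_2| = 0.5792.
Moduli of all roots: 1.4094, 0.5792.
All moduli strictly greater than 1? No.
Verdict: Not invertible.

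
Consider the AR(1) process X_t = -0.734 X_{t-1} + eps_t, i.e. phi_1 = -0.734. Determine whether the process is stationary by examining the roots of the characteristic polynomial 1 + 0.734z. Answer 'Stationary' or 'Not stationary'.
\text{Stationary}

The AR(p) characteristic polynomial is P(z) = 1 + 0.734z.
Stationarity requires all roots to lie outside the unit circle, i.e. |z| > 1 for every root.
This is linear in z: 1 + (0.734) z = 0  =>  z = -1/(0.734) = -1.362398,  |z| = 1.362398.
Moduli of all roots: 1.3624.
All moduli strictly greater than 1? Yes.
Verdict: Stationary.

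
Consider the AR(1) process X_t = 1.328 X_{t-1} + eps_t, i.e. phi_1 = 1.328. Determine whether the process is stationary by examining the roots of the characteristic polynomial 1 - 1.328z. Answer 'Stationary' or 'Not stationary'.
\text{Not stationary}

The AR(p) characteristic polynomial is P(z) = 1 - 1.328z.
Stationarity requires all roots to lie outside the unit circle, i.e. |z| > 1 for every root.
This is linear in z: 1 + (-1.328) z = 0  =>  z = -1/(-1.328) = 0.753012,  |z| = 0.753012.
Moduli of all roots: 0.7530.
All moduli strictly greater than 1? No.
Verdict: Not stationary.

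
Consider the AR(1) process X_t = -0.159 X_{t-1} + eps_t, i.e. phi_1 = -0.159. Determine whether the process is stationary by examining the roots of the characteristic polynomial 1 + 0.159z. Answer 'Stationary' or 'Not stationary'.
\text{Stationary}

The AR(p) characteristic polynomial is P(z) = 1 + 0.159z.
Stationarity requires all roots to lie outside the unit circle, i.e. |z| > 1 for every root.
This is linear in z: 1 + (0.159) z = 0  =>  z = -1/(0.159) = -6.289308,  |z| = 6.289308.
Moduli of all roots: 6.2893.
All moduli strictly greater than 1? Yes.
Verdict: Stationary.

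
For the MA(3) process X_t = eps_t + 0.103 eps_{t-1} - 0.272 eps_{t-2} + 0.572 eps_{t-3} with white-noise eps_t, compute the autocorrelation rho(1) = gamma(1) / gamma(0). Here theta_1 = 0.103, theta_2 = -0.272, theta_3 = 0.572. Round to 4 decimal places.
\rho(1) = -0.0571

For an MA(q) process with theta_0 = 1, the autocovariance is
  gamma(k) = sigma^2 * sum_{i=0..q-k} theta_i * theta_{i+k},
and rho(k) = gamma(k) / gamma(0). Sigma^2 cancels.
  numerator   = (1)*(0.103) + (0.103)*(-0.272) + (-0.272)*(0.572) = -0.0806.
  denominator = (1)^2 + (0.103)^2 + (-0.272)^2 + (0.572)^2 = 1.411777.
  rho(1) = -0.0806 / 1.411777 = -0.0571.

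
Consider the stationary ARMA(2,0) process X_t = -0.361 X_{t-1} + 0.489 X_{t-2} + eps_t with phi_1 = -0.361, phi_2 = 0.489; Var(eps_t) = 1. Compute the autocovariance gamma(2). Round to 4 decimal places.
\gamma(2) = 1.9521

Multiply the model equation by X_{t-k} and take expectations. With theta_0 = psi_0 = 1 and psi_j the MA(infinity) weights, this gives
  gamma(k) - sum_i phi_i gamma(k-i) = c_k,
  c_k = sigma^2 * sum_{j=k..q} theta_j psi_{j-k}   (c_k = 0 for k > q),
using gamma(-m) = gamma(m).
Pure AR (q = 0): c_0 = sigma^2 = 1, c_k = 0 for k >= 1.
Equations for k = 0, 1, 2 (AR order 2, c_2 = 0):
  (E0) gamma(0) = phi_1 gamma(1) + phi_2 gamma(2) + c_0
  (E1) gamma(1) = phi_1 gamma(0) + phi_2 gamma(1) + c_1
  (E2) gamma(2) = phi_1 gamma(1) + phi_2 gamma(0)
From (E1): gamma(1) = A gamma(0) + B with
  A = phi_1 / (1 - phi_2) = -0.361 / 0.511 = -0.706458,   B = c_1 / (1 - phi_2) = 0 / 0.511 = 0.
Insert (E2) into (E0): gamma(0) (1 - phi_2^2) = phi_1 (1 + phi_2) gamma(1) + c_0.
  phi_1 (1 + phi_2) = (-0.361)(1.489) = -0.537529,   1 - phi_2^2 = 0.760879.
Replace gamma(1) by A gamma(0) + B and collect gamma(0):
  gamma(0) [0.760879 - (-0.537529)(-0.706458)] = c_0 = 1
  gamma(0) * 0.381137 = 1
  gamma(0) = 1 / 0.381137 = 2.623726.
  gamma(1) = A gamma(0) = (-0.706458)(2.623726) = -1.853552.
  gamma(2) = phi_1 gamma(1) + phi_2 gamma(0) = (-0.361)(-1.853552) + (0.489)(2.623726) = 1.952134.
Therefore gamma(2) = 1.9521 (to 4 decimal places).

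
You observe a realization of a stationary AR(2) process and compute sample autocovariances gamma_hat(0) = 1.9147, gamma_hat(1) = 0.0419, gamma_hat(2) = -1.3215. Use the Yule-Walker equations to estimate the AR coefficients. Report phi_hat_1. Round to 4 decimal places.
\hat\phi_{1} = 0.0370

The Yule-Walker equations for an AR(p) process read, in matrix form,
  Gamma_p phi = r_p,   with   (Gamma_p)_{ij} = gamma(|i - j|),
                       (r_p)_i = gamma(i),   i,j = 1..p.
Substitute the sample gammas (Toeplitz matrix and right-hand side of size 2):
  Gamma_p = [[1.9147, 0.0419], [0.0419, 1.9147]]
  r_p     = [0.0419, -1.3215]
Written out:
  1.9147 phi_1 + 0.0419 phi_2 = 0.0419
  0.0419 phi_1 + 1.9147 phi_2 = -1.3215
Solve by Cramer's rule:
  det = gamma(0)^2 - gamma(1)^2 = (1.9147)^2 - (0.0419)^2 = 3.66607609 - 0.00175561 = 3.66432048
  phi_hat_1 = [gamma(1) gamma(0) - gamma(1) gamma(2)] / det = [(0.0419)(1.9147) - (0.0419)(-1.3215)] / 3.66432048 = 0.13559678 / 3.66432048 = 0.037
  phi_hat_2 = [gamma(0) gamma(2) - gamma(1)^2] / det = [(1.9147)(-1.3215) - (0.0419)^2] / 3.66432048 = -2.53203166 / 3.66432048 = -0.691
So phi_hat = [0.0370, -0.6910].
Therefore phi_hat_1 = 0.0370.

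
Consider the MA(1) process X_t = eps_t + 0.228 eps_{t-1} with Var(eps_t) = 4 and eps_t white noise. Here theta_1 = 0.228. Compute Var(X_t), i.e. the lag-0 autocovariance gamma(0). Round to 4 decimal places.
\gamma(0) = 4.2079

For an MA(q) process X_t = eps_t + sum_i theta_i eps_{t-i} with
Var(eps_t) = sigma^2, the variance is
  gamma(0) = sigma^2 * (1 + sum_i theta_i^2).
  sum_i theta_i^2 = (0.228)^2 = 0.051984.
  gamma(0) = 4 * (1 + 0.051984) = 4 * 1.051984 = 4.207936, which rounds to 4.2079.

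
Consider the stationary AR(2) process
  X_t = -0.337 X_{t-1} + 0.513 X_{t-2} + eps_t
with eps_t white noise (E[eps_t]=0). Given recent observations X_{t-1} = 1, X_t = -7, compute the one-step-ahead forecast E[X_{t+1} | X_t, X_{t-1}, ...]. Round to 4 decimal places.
E[X_{t+1} \mid \mathcal F_t] = 2.8720

For an AR(p) model X_t = c + sum_i phi_i X_{t-i} + eps_t, the
one-step-ahead conditional mean is
  E[X_{t+1} | X_t, ...] = c + sum_i phi_i X_{t+1-i}.
Substitute known values:
  E[X_{t+1} | ...] = (-0.337) * (-7) + (0.513) * (1)
                   = 2.8720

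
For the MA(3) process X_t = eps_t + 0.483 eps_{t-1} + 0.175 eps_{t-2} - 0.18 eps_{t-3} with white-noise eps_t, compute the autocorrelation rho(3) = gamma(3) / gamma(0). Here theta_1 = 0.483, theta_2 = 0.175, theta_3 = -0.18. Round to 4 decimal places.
\rho(3) = -0.1389

For an MA(q) process with theta_0 = 1, the autocovariance is
  gamma(k) = sigma^2 * sum_{i=0..q-k} theta_i * theta_{i+k},
and rho(k) = gamma(k) / gamma(0). Sigma^2 cancels.
  numerator   = (1)*(-0.18) = -0.18.
  denominator = (1)^2 + (0.483)^2 + (0.175)^2 + (-0.18)^2 = 1.296314.
  rho(3) = -0.18 / 1.296314 = -0.1389.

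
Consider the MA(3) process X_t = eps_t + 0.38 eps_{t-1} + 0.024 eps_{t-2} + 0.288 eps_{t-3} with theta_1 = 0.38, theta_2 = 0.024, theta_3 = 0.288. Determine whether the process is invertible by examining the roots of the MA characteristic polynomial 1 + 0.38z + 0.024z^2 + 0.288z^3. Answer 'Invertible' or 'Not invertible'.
\text{Invertible}

The MA(q) characteristic polynomial is P(z) = 1 + 0.38z + 0.024z^2 + 0.288z^3.
Invertibility requires all roots to lie outside the unit circle, i.e. |z| > 1 for every root.
Degree 3: look for a simple real root z0 first, then factor out (1 - z/z0) and solve the remaining quadratic.
Testing z0 = -1.25: P(-1.25) = 1 + (0.38)(-1.25) + (0.024)(-1.25)^2 + (0.288)(-1.25)^3
  = 1 + (-0.475) + (0.0375) + (-0.5625) = 0.  So z_0 = -1.25 is a root, |z_0| = 1.25.
Divide out the factor (1 + 0.8 z) = (1 - z/z0) (since 1/z0 = -0.8):
  P(z) = (1 + 0.8 z)(1 + (-0.42) z + (0.36) z^2)
  [check: z-coef -0.42 - (-0.8) = 0.38; z^2-coef 0.36 - (-0.8)(-0.42) = 0.024; z^3-coef -(-0.8)(0.36) = 0.288.]
Remaining roots from the quadratic factor 1 + (-0.42) z + (0.36) z^2:
  Set 1 + (-0.42) z + (0.36) z^2 = 0, i.e. a z^2 + b z + c = 0 with a = 0.36, b = -0.42, c = 1.
  Discriminant D = b^2 - 4ac = (-0.42)^2 - 4*(0.36)*1 = 0.1764 - (1.44) = -1.2636.
  D < 0, so the roots are the complex-conjugate pair z = (-b +/- i sqrt(-D)) / (2a) = 0.5833 +/- 1.5612i.
  For a conjugate pair |z|^2 = z * conj(z) = (product of roots) = c/a = 1/(0.36) = 2.777778, so |z| = sqrt(2.777778) = 1.6667 for both roots.
Moduli of all roots: 1.2500, 1.6667, 1.6667.
All moduli strictly greater than 1? Yes.
Verdict: Invertible.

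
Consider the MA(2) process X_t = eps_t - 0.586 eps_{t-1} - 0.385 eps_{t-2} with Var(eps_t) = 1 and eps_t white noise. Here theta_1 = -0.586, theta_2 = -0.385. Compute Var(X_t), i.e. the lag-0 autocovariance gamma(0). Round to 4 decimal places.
\gamma(0) = 1.4916

For an MA(q) process X_t = eps_t + sum_i theta_i eps_{t-i} with
Var(eps_t) = sigma^2, the variance is
  gamma(0) = sigma^2 * (1 + sum_i theta_i^2).
  sum_i theta_i^2 = (-0.586)^2 + (-0.385)^2 = 0.343396 + 0.148225 = 0.491621.
  gamma(0) = 1 * (1 + 0.491621) = 1 * 1.491621 = 1.491621, which rounds to 1.4916.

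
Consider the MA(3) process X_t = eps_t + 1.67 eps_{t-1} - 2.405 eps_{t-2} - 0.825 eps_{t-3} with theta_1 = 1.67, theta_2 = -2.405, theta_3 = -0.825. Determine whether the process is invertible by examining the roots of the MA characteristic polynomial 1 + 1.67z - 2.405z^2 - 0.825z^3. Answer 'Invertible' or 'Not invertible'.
\text{Not invertible}

The MA(q) characteristic polynomial is P(z) = 1 + 1.67z - 2.405z^2 - 0.825z^3.
Invertibility requires all roots to lie outside the unit circle, i.e. |z| > 1 for every root.
Degree 3: look for a simple real root z0 first, then factor out (1 - z/z0) and solve the remaining quadratic.
Testing z0 = -0.4: P(-0.4) = 1 + (1.67)(-0.4) + (-2.405)(-0.4)^2 + (-0.825)(-0.4)^3
  = 1 + (-0.668) + (-0.3848) + (0.0528) = 0.  So z_0 = -0.4 is a root, |z_0| = 0.4.
Divide out the factor (1 + 2.5 z) = (1 - z/z0) (since 1/z0 = -2.5):
  P(z) = (1 + 2.5 z)(1 + (-0.83) z + (-0.33) z^2)
  [check: z-coef -0.83 - (-2.5) = 1.67; z^2-coef -0.33 - (-2.5)(-0.83) = -2.405; z^3-coef -(-2.5)(-0.33) = -0.825.]
Remaining roots from the quadratic factor 1 + (-0.83) z + (-0.33) z^2:
  Set 1 + (-0.83) z + (-0.33) z^2 = 0, i.e. a z^2 + b z + c = 0 with a = -0.33, b = -0.83, c = 1.
  Discriminant D = b^2 - 4ac = (-0.83)^2 - 4*(-0.33)*1 = 0.6889 - (-1.32) = 2.0089.
  D >= 0, so the roots are real: z = (-b +/- sqrt(D)) / (2a) = (0.83 +/- 1.417357) / (-0.66).
    z_1 = (0.83 + 1.417357) / (-0.66) = -3.4051,   |z_1| = 3.4051.
    z_2 = (0.83 - 1.417357) / (-0.66) = 0.8899,   |z_2| = 0.8899.
Moduli of all roots: 0.4000, 3.4051, 0.8899.
All moduli strictly greater than 1? No.
Verdict: Not invertible.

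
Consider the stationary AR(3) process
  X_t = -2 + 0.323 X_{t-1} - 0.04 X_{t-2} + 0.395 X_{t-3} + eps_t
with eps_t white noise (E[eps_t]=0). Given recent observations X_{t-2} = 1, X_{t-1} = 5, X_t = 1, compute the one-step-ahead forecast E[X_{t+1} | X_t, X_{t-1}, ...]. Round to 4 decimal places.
E[X_{t+1} \mid \mathcal F_t] = -1.4820

For an AR(p) model X_t = c + sum_i phi_i X_{t-i} + eps_t, the
one-step-ahead conditional mean is
  E[X_{t+1} | X_t, ...] = c + sum_i phi_i X_{t+1-i}.
Substitute known values:
  E[X_{t+1} | ...] = -2 + (0.323) * (1) + (-0.04) * (5) + (0.395) * (1)
                   = -1.4820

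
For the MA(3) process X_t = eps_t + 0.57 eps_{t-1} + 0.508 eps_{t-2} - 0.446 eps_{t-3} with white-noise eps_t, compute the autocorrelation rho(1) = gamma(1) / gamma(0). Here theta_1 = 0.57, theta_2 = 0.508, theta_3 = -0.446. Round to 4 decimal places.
\rho(1) = 0.3552

For an MA(q) process with theta_0 = 1, the autocovariance is
  gamma(k) = sigma^2 * sum_{i=0..q-k} theta_i * theta_{i+k},
and rho(k) = gamma(k) / gamma(0). Sigma^2 cancels.
  numerator   = (1)*(0.57) + (0.57)*(0.508) + (0.508)*(-0.446) = 0.632992.
  denominator = (1)^2 + (0.57)^2 + (0.508)^2 + (-0.446)^2 = 1.78188.
  rho(1) = 0.632992 / 1.78188 = 0.3552.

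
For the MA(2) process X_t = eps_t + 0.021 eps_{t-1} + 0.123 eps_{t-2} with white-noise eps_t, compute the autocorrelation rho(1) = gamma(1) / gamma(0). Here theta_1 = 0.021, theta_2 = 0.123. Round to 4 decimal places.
\rho(1) = 0.0232

For an MA(q) process with theta_0 = 1, the autocovariance is
  gamma(k) = sigma^2 * sum_{i=0..q-k} theta_i * theta_{i+k},
and rho(k) = gamma(k) / gamma(0). Sigma^2 cancels.
  numerator   = (1)*(0.021) + (0.021)*(0.123) = 0.023583.
  denominator = (1)^2 + (0.021)^2 + (0.123)^2 = 1.01557.
  rho(1) = 0.023583 / 1.01557 = 0.0232.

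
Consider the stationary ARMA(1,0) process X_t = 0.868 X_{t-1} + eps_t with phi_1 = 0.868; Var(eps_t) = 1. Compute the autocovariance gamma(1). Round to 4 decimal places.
\gamma(1) = 3.5202

Multiply the model equation by X_{t-k} and take expectations. With theta_0 = psi_0 = 1 and psi_j the MA(infinity) weights, this gives
  gamma(k) - sum_i phi_i gamma(k-i) = c_k,
  c_k = sigma^2 * sum_{j=k..q} theta_j psi_{j-k}   (c_k = 0 for k > q),
using gamma(-m) = gamma(m).
Pure AR (q = 0): c_0 = sigma^2 = 1, c_k = 0 for k >= 1.
Equations for k = 0 and k = 1 (AR order 1):
  gamma(0) = phi_1 gamma(1) + c_0
  gamma(1) = phi_1 gamma(0) + c_1
Substituting the second into the first: gamma(0) (1 - phi_1^2) = c_0 + phi_1 c_1, so
  gamma(0) = c_0 / (1 - phi_1^2) = 1 / (1 - (0.868)^2) = 1 / 0.246576 = 4.055545.
  gamma(1) = phi_1 gamma(0) = (0.868)(4.055545) = 3.520213.
Therefore gamma(1) = 3.5202 (to 4 decimal places).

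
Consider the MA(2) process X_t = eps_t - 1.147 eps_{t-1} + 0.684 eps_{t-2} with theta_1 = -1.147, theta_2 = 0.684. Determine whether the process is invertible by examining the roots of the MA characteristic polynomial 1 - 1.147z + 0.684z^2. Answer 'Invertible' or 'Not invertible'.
\text{Invertible}

The MA(q) characteristic polynomial is P(z) = 1 - 1.147z + 0.684z^2.
Invertibility requires all roots to lie outside the unit circle, i.e. |z| > 1 for every root.
Set 1 + (-1.147) z + (0.684) z^2 = 0, i.e. a z^2 + b z + c = 0 with a = 0.684, b = -1.147, c = 1.
Discriminant D = b^2 - 4ac = (-1.147)^2 - 4*(0.684)*1 = 1.315609 - (2.736) = -1.420391.
D < 0, so the roots are the complex-conjugate pair z = (-b +/- i sqrt(-D)) / (2a) = 0.8385 +/- 0.8712i.
For a conjugate pair |z|^2 = z * conj(z) = (product of roots) = c/a = 1/(0.684) = 1.461988, so |z| = sqrt(1.461988) = 1.2091 for both roots.
Moduli of all roots: 1.2091, 1.2091.
All moduli strictly greater than 1? Yes.
Verdict: Invertible.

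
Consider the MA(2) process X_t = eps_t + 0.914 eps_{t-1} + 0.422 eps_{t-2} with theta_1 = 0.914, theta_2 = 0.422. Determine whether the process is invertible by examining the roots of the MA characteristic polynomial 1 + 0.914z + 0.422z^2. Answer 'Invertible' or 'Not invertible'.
\text{Invertible}

The MA(q) characteristic polynomial is P(z) = 1 + 0.914z + 0.422z^2.
Invertibility requires all roots to lie outside the unit circle, i.e. |z| > 1 for every root.
Set 1 + (0.914) z + (0.422) z^2 = 0, i.e. a z^2 + b z + c = 0 with a = 0.422, b = 0.914, c = 1.
Discriminant D = b^2 - 4ac = (0.914)^2 - 4*(0.422)*1 = 0.835396 - (1.688) = -0.852604.
D < 0, so the roots are the complex-conjugate pair z = (-b +/- i sqrt(-D)) / (2a) = -1.0829 +/- 1.094i.
For a conjugate pair |z|^2 = z * conj(z) = (product of roots) = c/a = 1/(0.422) = 2.369668, so |z| = sqrt(2.369668) = 1.5394 for both roots.
Moduli of all roots: 1.5394, 1.5394.
All moduli strictly greater than 1? Yes.
Verdict: Invertible.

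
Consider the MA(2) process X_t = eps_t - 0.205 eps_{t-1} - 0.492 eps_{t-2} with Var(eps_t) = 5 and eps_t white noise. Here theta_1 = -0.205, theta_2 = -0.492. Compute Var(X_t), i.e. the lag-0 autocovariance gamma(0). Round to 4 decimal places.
\gamma(0) = 6.4204

For an MA(q) process X_t = eps_t + sum_i theta_i eps_{t-i} with
Var(eps_t) = sigma^2, the variance is
  gamma(0) = sigma^2 * (1 + sum_i theta_i^2).
  sum_i theta_i^2 = (-0.205)^2 + (-0.492)^2 = 0.042025 + 0.242064 = 0.284089.
  gamma(0) = 5 * (1 + 0.284089) = 5 * 1.284089 = 6.420445, which rounds to 6.4204.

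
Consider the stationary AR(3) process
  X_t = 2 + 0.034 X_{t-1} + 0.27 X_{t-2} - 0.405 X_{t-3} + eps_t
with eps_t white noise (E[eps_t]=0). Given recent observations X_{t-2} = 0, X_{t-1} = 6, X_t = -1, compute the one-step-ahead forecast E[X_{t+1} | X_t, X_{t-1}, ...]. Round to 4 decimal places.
E[X_{t+1} \mid \mathcal F_t] = 3.5860

For an AR(p) model X_t = c + sum_i phi_i X_{t-i} + eps_t, the
one-step-ahead conditional mean is
  E[X_{t+1} | X_t, ...] = c + sum_i phi_i X_{t+1-i}.
Substitute known values:
  E[X_{t+1} | ...] = 2 + (0.034) * (-1) + (0.27) * (6) + (-0.405) * (0)
                   = 3.5860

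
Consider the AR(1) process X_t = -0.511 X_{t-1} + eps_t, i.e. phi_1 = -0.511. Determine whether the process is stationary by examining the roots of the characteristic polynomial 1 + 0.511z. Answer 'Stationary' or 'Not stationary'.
\text{Stationary}

The AR(p) characteristic polynomial is P(z) = 1 + 0.511z.
Stationarity requires all roots to lie outside the unit circle, i.e. |z| > 1 for every root.
This is linear in z: 1 + (0.511) z = 0  =>  z = -1/(0.511) = -1.956947,  |z| = 1.956947.
Moduli of all roots: 1.9569.
All moduli strictly greater than 1? Yes.
Verdict: Stationary.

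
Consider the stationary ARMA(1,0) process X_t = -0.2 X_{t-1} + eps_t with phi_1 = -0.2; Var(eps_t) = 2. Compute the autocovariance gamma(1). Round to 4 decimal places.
\gamma(1) = -0.4167

Multiply the model equation by X_{t-k} and take expectations. With theta_0 = psi_0 = 1 and psi_j the MA(infinity) weights, this gives
  gamma(k) - sum_i phi_i gamma(k-i) = c_k,
  c_k = sigma^2 * sum_{j=k..q} theta_j psi_{j-k}   (c_k = 0 for k > q),
using gamma(-m) = gamma(m).
Pure AR (q = 0): c_0 = sigma^2 = 2, c_k = 0 for k >= 1.
Equations for k = 0 and k = 1 (AR order 1):
  gamma(0) = phi_1 gamma(1) + c_0
  gamma(1) = phi_1 gamma(0) + c_1
Substituting the second into the first: gamma(0) (1 - phi_1^2) = c_0 + phi_1 c_1, so
  gamma(0) = c_0 / (1 - phi_1^2) = 2 / (1 - (-0.2)^2) = 2 / 0.96 = 2.083333.
  gamma(1) = phi_1 gamma(0) = (-0.2)(2.083333) = -0.416667.
Therefore gamma(1) = -0.4167 (to 4 decimal places).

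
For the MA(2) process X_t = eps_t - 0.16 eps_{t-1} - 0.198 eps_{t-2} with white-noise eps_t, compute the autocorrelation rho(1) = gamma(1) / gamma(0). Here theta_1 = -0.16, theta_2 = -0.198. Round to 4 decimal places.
\rho(1) = -0.1205

For an MA(q) process with theta_0 = 1, the autocovariance is
  gamma(k) = sigma^2 * sum_{i=0..q-k} theta_i * theta_{i+k},
and rho(k) = gamma(k) / gamma(0). Sigma^2 cancels.
  numerator   = (1)*(-0.16) + (-0.16)*(-0.198) = -0.12832.
  denominator = (1)^2 + (-0.16)^2 + (-0.198)^2 = 1.064804.
  rho(1) = -0.12832 / 1.064804 = -0.1205.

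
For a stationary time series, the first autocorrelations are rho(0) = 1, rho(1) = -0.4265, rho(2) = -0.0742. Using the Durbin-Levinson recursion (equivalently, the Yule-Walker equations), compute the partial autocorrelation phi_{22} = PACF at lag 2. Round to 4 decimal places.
\phi_{22} = -0.3130

The PACF at lag k is phi_{kk}, the last component of the solution
to the Yule-Walker system G_k phi = r_k where
  (G_k)_{ij} = rho(|i - j|), (r_k)_i = rho(i), i,j = 1..k.
Equivalently, Durbin-Levinson gives phi_{kk} iteratively:
  phi_{11} = rho(1)
  phi_{kk} = [rho(k) - sum_{j=1..k-1} phi_{k-1,j} rho(k-j)]
            / [1 - sum_{j=1..k-1} phi_{k-1,j} rho(j)],
  phi_{k,j} = phi_{k-1,j} - phi_{kk} phi_{k-1,k-j},  j = 1..k-1.
Step k = 1:
  phi_11 = rho(1) = -0.4265.
Step k = 2:
  phi_22 = [rho(2) - phi_11 rho(1)] / [1 - phi_11 rho(1)] = [-0.0742 - (-0.4265)(-0.4265)] / [1 - (-0.4265)(-0.4265)]
         = -0.25610225 / 0.81809775 = -0.313.
Therefore phi_{22} = -0.3130.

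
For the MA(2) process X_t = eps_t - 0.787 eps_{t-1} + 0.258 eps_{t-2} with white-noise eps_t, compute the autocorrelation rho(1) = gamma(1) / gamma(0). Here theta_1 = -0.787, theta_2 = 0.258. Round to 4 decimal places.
\rho(1) = -0.5872

For an MA(q) process with theta_0 = 1, the autocovariance is
  gamma(k) = sigma^2 * sum_{i=0..q-k} theta_i * theta_{i+k},
and rho(k) = gamma(k) / gamma(0). Sigma^2 cancels.
  numerator   = (1)*(-0.787) + (-0.787)*(0.258) = -0.990046.
  denominator = (1)^2 + (-0.787)^2 + (0.258)^2 = 1.685933.
  rho(1) = -0.990046 / 1.685933 = -0.5872.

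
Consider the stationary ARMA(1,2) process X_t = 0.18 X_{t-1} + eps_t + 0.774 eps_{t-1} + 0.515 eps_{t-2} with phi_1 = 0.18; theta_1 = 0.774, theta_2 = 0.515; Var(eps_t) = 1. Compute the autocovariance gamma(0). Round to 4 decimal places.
\gamma(0) = 2.3975

Multiply the model equation by X_{t-k} and take expectations. With theta_0 = psi_0 = 1 and psi_j the MA(infinity) weights, this gives
  gamma(k) - sum_i phi_i gamma(k-i) = c_k,
  c_k = sigma^2 * sum_{j=k..q} theta_j psi_{j-k}   (c_k = 0 for k > q),
using gamma(-m) = gamma(m).
psi-weights needed (psi_j = theta_j + sum_i phi_i psi_{j-i}):
  psi_1 = theta_1 + phi_1 = 0.774 + (0.18) = 0.954
  psi_2 = theta_2 + phi_1 psi_1 = 0.515 + (0.18)(0.954) = 0.68672
Right-hand sides:
  c_0 = sigma^2 (1 + theta_1 psi_1 + theta_2 psi_2) = 1 * (1 + (0.774)(0.954) + (0.515)(0.68672)) = 1 * 2.092057 = 2.092057
  c_1 = sigma^2 (theta_1 + theta_2 psi_1) = 1 * (0.774 + (0.515)(0.954)) = 1.26531
  c_2 = sigma^2 theta_2 = 1 * (0.515) = 0.515
Equations for k = 0 and k = 1 (AR order 1):
  gamma(0) = phi_1 gamma(1) + c_0
  gamma(1) = phi_1 gamma(0) + c_1
Substituting the second into the first: gamma(0) (1 - phi_1^2) = c_0 + phi_1 c_1, so
  gamma(0) = (c_0 + phi_1 c_1) / (1 - phi_1^2) = (2.092057 + (0.18)(1.26531)) / (1 - (0.18)^2) = 2.319813 / 0.9676 = 2.397491.
Therefore gamma(0) = 2.3975 (to 4 decimal places).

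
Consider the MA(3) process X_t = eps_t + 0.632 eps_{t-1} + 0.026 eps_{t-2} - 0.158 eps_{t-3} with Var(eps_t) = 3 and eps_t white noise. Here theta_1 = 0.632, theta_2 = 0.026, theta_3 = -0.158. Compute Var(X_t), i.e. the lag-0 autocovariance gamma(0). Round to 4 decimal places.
\gamma(0) = 4.2752

For an MA(q) process X_t = eps_t + sum_i theta_i eps_{t-i} with
Var(eps_t) = sigma^2, the variance is
  gamma(0) = sigma^2 * (1 + sum_i theta_i^2).
  sum_i theta_i^2 = (0.632)^2 + (0.026)^2 + (-0.158)^2 = 0.399424 + 0.000676 + 0.024964 = 0.425064.
  gamma(0) = 3 * (1 + 0.425064) = 3 * 1.425064 = 4.275192, which rounds to 4.2752.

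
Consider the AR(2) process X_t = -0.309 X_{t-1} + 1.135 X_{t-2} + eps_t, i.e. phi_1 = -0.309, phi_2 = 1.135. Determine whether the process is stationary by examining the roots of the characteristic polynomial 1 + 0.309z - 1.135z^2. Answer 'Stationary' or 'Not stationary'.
\text{Not stationary}

The AR(p) characteristic polynomial is P(z) = 1 + 0.309z - 1.135z^2.
Stationarity requires all roots to lie outside the unit circle, i.e. |z| > 1 for every root.
Set 1 + (0.309) z + (-1.135) z^2 = 0, i.e. a z^2 + b z + c = 0 with a = -1.135, b = 0.309, c = 1.
Discriminant D = b^2 - 4ac = (0.309)^2 - 4*(-1.135)*1 = 0.095481 - (-4.54) = 4.635481.
D >= 0, so the roots are real: z = (-b +/- sqrt(D)) / (2a) = (-0.309 +/- 2.153017) / (-2.27).
  z_1 = (-0.309 + 2.153017) / (-2.27) = -0.8123,   |z_1| = 0.8123.
  z_2 = (-0.309 - 2.153017) / (-2.27) = 1.0846,   |z_2| = 1.0846.
Moduli of all roots: 0.8123, 1.0846.
All moduli strictly greater than 1? No.
Verdict: Not stationary.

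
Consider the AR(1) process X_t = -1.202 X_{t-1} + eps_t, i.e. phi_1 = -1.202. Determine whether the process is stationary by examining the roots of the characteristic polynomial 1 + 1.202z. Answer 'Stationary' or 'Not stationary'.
\text{Not stationary}

The AR(p) characteristic polynomial is P(z) = 1 + 1.202z.
Stationarity requires all roots to lie outside the unit circle, i.e. |z| > 1 for every root.
This is linear in z: 1 + (1.202) z = 0  =>  z = -1/(1.202) = -0.831947,  |z| = 0.831947.
Moduli of all roots: 0.8319.
All moduli strictly greater than 1? No.
Verdict: Not stationary.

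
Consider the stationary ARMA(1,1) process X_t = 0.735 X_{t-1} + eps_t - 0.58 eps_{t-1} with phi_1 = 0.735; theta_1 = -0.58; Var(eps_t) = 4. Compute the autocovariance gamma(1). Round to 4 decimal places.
\gamma(1) = 0.7736

Multiply the model equation by X_{t-k} and take expectations. With theta_0 = psi_0 = 1 and psi_j the MA(infinity) weights, this gives
  gamma(k) - sum_i phi_i gamma(k-i) = c_k,
  c_k = sigma^2 * sum_{j=k..q} theta_j psi_{j-k}   (c_k = 0 for k > q),
using gamma(-m) = gamma(m).
psi-weights needed (psi_j = theta_j + sum_i phi_i psi_{j-i}):
  psi_1 = theta_1 + phi_1 = -0.58 + (0.735) = 0.155
Right-hand sides:
  c_0 = sigma^2 (1 + theta_1 psi_1) = 4 * (1 + (-0.58)(0.155)) = 4 * 0.9101 = 3.6404
  c_1 = sigma^2 theta_1 = 4 * (-0.58) = -2.32
  c_2 = 0
Equations for k = 0 and k = 1 (AR order 1):
  gamma(0) = phi_1 gamma(1) + c_0
  gamma(1) = phi_1 gamma(0) + c_1
Substituting the second into the first: gamma(0) (1 - phi_1^2) = c_0 + phi_1 c_1, so
  gamma(0) = (c_0 + phi_1 c_1) / (1 - phi_1^2) = (3.6404 + (0.735)(-2.32)) / (1 - (0.735)^2) = 1.9352 / 0.459775 = 4.209015.
  gamma(1) = phi_1 gamma(0) + c_1 = (0.735)(4.209015) + (-2.32) = 0.773626.
Therefore gamma(1) = 0.7736 (to 4 decimal places).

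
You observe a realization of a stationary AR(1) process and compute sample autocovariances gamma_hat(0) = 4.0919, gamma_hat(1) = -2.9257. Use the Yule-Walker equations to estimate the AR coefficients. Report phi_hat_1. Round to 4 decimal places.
\hat\phi_{1} = -0.7150

The Yule-Walker equations for an AR(p) process read, in matrix form,
  Gamma_p phi = r_p,   with   (Gamma_p)_{ij} = gamma(|i - j|),
                       (r_p)_i = gamma(i),   i,j = 1..p.
Substitute the sample gammas (Toeplitz matrix and right-hand side of size 1):
  Gamma_p = [[4.0919]]
  r_p     = [-2.9257]
With p = 1 this is the single equation gamma(0) phi_1 = gamma(1):
  phi_hat_1 = gamma(1) / gamma(0) = -2.9257 / 4.0919 = -0.7150.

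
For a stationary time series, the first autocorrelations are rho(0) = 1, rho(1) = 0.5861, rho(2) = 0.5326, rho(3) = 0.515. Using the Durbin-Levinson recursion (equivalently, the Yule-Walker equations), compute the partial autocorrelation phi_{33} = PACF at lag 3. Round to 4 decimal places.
\phi_{33} = 0.2059

The PACF at lag k is phi_{kk}, the last component of the solution
to the Yule-Walker system G_k phi = r_k where
  (G_k)_{ij} = rho(|i - j|), (r_k)_i = rho(i), i,j = 1..k.
Equivalently, Durbin-Levinson gives phi_{kk} iteratively:
  phi_{11} = rho(1)
  phi_{kk} = [rho(k) - sum_{j=1..k-1} phi_{k-1,j} rho(k-j)]
            / [1 - sum_{j=1..k-1} phi_{k-1,j} rho(j)],
  phi_{k,j} = phi_{k-1,j} - phi_{kk} phi_{k-1,k-j},  j = 1..k-1.
Step k = 1:
  phi_11 = rho(1) = 0.5861.
Step k = 2:
  phi_22 = [rho(2) - phi_11 rho(1)] / [1 - phi_11 rho(1)] = [0.5326 - (0.5861)(0.5861)] / [1 - (0.5861)(0.5861)]
         = 0.18908679 / 0.65648679 = 0.288028.
  Update: phi_21 = phi_11 - phi_22 phi_11 = 0.5861 - (0.288028)(0.5861) = 0.417287.
Step k = 3:
  phi_33 = [rho(3) - phi_21 rho(2) - phi_22 rho(1)] / [1 - phi_21 rho(1) - phi_22 rho(2)]
    numerator   = 0.515 - (0.417287)(0.5326) - (0.288028)(0.5861) = 0.12393976
    denominator = 1 - (0.417287)(0.5861) - (0.288028)(0.5326) = 0.60202444
  phi_33 = 0.12393976 / 0.60202444 = 0.2059.
Therefore phi_{33} = 0.2059.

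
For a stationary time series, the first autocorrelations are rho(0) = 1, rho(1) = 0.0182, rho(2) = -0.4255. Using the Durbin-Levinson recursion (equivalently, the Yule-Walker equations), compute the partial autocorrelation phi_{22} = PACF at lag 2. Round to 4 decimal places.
\phi_{22} = -0.4260

The PACF at lag k is phi_{kk}, the last component of the solution
to the Yule-Walker system G_k phi = r_k where
  (G_k)_{ij} = rho(|i - j|), (r_k)_i = rho(i), i,j = 1..k.
Equivalently, Durbin-Levinson gives phi_{kk} iteratively:
  phi_{11} = rho(1)
  phi_{kk} = [rho(k) - sum_{j=1..k-1} phi_{k-1,j} rho(k-j)]
            / [1 - sum_{j=1..k-1} phi_{k-1,j} rho(j)],
  phi_{k,j} = phi_{k-1,j} - phi_{kk} phi_{k-1,k-j},  j = 1..k-1.
Step k = 1:
  phi_11 = rho(1) = 0.0182.
Step k = 2:
  phi_22 = [rho(2) - phi_11 rho(1)] / [1 - phi_11 rho(1)] = [-0.4255 - (0.0182)(0.0182)] / [1 - (0.0182)(0.0182)]
         = -0.42583124 / 0.99966876 = -0.426.
Therefore phi_{22} = -0.4260.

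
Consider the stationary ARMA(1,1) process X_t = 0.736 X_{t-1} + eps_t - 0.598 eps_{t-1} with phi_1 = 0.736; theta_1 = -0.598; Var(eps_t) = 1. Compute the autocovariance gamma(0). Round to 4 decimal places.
\gamma(0) = 1.0416

Multiply the model equation by X_{t-k} and take expectations. With theta_0 = psi_0 = 1 and psi_j the MA(infinity) weights, this gives
  gamma(k) - sum_i phi_i gamma(k-i) = c_k,
  c_k = sigma^2 * sum_{j=k..q} theta_j psi_{j-k}   (c_k = 0 for k > q),
using gamma(-m) = gamma(m).
psi-weights needed (psi_j = theta_j + sum_i phi_i psi_{j-i}):
  psi_1 = theta_1 + phi_1 = -0.598 + (0.736) = 0.138
Right-hand sides:
  c_0 = sigma^2 (1 + theta_1 psi_1) = 1 * (1 + (-0.598)(0.138)) = 1 * 0.917476 = 0.917476
  c_1 = sigma^2 theta_1 = 1 * (-0.598) = -0.598
  c_2 = 0
Equations for k = 0 and k = 1 (AR order 1):
  gamma(0) = phi_1 gamma(1) + c_0
  gamma(1) = phi_1 gamma(0) + c_1
Substituting the second into the first: gamma(0) (1 - phi_1^2) = c_0 + phi_1 c_1, so
  gamma(0) = (c_0 + phi_1 c_1) / (1 - phi_1^2) = (0.917476 + (0.736)(-0.598)) / (1 - (0.736)^2) = 0.477348 / 0.458304 = 1.041553.
Therefore gamma(0) = 1.0416 (to 4 decimal places).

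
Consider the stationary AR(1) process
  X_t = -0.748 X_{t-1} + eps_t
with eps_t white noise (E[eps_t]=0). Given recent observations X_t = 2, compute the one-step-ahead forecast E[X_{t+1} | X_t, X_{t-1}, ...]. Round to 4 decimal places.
E[X_{t+1} \mid \mathcal F_t] = -1.4960

For an AR(p) model X_t = c + sum_i phi_i X_{t-i} + eps_t, the
one-step-ahead conditional mean is
  E[X_{t+1} | X_t, ...] = c + sum_i phi_i X_{t+1-i}.
Substitute known values:
  E[X_{t+1} | ...] = (-0.748) * (2)
                   = -1.4960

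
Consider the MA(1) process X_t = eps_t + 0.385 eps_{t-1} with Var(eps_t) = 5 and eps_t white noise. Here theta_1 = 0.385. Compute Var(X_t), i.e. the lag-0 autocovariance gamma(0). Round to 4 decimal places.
\gamma(0) = 5.7411

For an MA(q) process X_t = eps_t + sum_i theta_i eps_{t-i} with
Var(eps_t) = sigma^2, the variance is
  gamma(0) = sigma^2 * (1 + sum_i theta_i^2).
  sum_i theta_i^2 = (0.385)^2 = 0.148225.
  gamma(0) = 5 * (1 + 0.148225) = 5 * 1.148225 = 5.741125, which rounds to 5.7411.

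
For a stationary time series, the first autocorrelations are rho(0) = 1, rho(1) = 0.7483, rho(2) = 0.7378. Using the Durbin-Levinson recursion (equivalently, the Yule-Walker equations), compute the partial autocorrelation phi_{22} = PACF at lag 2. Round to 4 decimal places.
\phi_{22} = 0.4042

The PACF at lag k is phi_{kk}, the last component of the solution
to the Yule-Walker system G_k phi = r_k where
  (G_k)_{ij} = rho(|i - j|), (r_k)_i = rho(i), i,j = 1..k.
Equivalently, Durbin-Levinson gives phi_{kk} iteratively:
  phi_{11} = rho(1)
  phi_{kk} = [rho(k) - sum_{j=1..k-1} phi_{k-1,j} rho(k-j)]
            / [1 - sum_{j=1..k-1} phi_{k-1,j} rho(j)],
  phi_{k,j} = phi_{k-1,j} - phi_{kk} phi_{k-1,k-j},  j = 1..k-1.
Step k = 1:
  phi_11 = rho(1) = 0.7483.
Step k = 2:
  phi_22 = [rho(2) - phi_11 rho(1)] / [1 - phi_11 rho(1)] = [0.7378 - (0.7483)(0.7483)] / [1 - (0.7483)(0.7483)]
         = 0.17784711 / 0.44004711 = 0.4042.
Therefore phi_{22} = 0.4042.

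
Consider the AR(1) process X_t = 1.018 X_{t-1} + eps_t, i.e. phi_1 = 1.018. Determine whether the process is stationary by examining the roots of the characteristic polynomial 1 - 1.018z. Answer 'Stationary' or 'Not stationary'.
\text{Not stationary}

The AR(p) characteristic polynomial is P(z) = 1 - 1.018z.
Stationarity requires all roots to lie outside the unit circle, i.e. |z| > 1 for every root.
This is linear in z: 1 + (-1.018) z = 0  =>  z = -1/(-1.018) = 0.982318,  |z| = 0.982318.
Moduli of all roots: 0.9823.
All moduli strictly greater than 1? No.
Verdict: Not stationary.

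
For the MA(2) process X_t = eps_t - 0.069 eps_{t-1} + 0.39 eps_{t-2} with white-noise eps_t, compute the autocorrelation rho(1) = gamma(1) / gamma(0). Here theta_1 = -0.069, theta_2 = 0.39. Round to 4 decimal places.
\rho(1) = -0.0829

For an MA(q) process with theta_0 = 1, the autocovariance is
  gamma(k) = sigma^2 * sum_{i=0..q-k} theta_i * theta_{i+k},
and rho(k) = gamma(k) / gamma(0). Sigma^2 cancels.
  numerator   = (1)*(-0.069) + (-0.069)*(0.39) = -0.09591.
  denominator = (1)^2 + (-0.069)^2 + (0.39)^2 = 1.156861.
  rho(1) = -0.09591 / 1.156861 = -0.0829.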